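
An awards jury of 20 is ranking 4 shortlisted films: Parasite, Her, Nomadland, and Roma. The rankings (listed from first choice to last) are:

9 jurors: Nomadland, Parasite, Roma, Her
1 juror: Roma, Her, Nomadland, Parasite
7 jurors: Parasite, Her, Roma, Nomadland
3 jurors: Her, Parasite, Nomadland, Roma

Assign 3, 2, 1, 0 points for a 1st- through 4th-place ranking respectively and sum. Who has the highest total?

Parasite: 9·2 + 1·0 + 7·3 + 3·2 = 45
Her: 9·0 + 1·2 + 7·2 + 3·3 = 25
Nomadland: 9·3 + 1·1 + 7·0 + 3·1 = 31
Roma: 9·1 + 1·3 + 7·1 + 3·0 = 19
Parasite has the highest Borda score (45).

Parasite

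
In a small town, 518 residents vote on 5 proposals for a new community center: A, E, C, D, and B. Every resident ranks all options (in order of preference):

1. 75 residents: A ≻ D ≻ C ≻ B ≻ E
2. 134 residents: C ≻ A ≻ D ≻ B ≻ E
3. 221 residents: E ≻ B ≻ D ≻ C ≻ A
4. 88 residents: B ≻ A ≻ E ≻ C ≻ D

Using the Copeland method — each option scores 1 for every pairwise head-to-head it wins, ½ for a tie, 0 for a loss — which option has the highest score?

A: beats E and D; loses to C and B → score 2.
E: beats C and D; loses to A and B → score 2.
C: beats A; loses to E, D, and B → score 1.
D: beats C; loses to A, E, and B → score 1.
B: beats A, E, C, and D → score 4.
B has the best pairwise record.

B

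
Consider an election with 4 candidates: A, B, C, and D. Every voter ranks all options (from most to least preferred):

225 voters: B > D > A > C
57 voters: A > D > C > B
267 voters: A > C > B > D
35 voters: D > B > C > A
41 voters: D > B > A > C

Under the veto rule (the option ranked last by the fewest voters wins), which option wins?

A

Last-place votes: A 35, B 57, C 266, D 267.
A is ranked last by the fewest voters, so A wins.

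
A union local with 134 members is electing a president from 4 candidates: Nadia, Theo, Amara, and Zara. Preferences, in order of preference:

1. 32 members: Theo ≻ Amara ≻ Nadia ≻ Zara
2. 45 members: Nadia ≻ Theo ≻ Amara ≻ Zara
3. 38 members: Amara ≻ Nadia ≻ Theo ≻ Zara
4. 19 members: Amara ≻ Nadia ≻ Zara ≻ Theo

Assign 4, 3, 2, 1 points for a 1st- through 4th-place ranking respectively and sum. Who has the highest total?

Nadia: 32·2 + 45·4 + 38·3 + 19·3 = 415
Theo: 32·4 + 45·3 + 38·2 + 19·1 = 358
Amara: 32·3 + 45·2 + 38·4 + 19·4 = 414
Zara: 32·1 + 45·1 + 38·1 + 19·2 = 153
Nadia has the highest Borda score (415).

Nadia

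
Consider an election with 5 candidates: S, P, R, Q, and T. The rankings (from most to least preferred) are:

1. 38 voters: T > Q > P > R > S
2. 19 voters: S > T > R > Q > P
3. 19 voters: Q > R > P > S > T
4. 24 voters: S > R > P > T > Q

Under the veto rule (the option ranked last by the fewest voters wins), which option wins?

R

Last-place votes: S 38, P 19, R 0, Q 24, T 19.
R is ranked last by the fewest voters, so R wins.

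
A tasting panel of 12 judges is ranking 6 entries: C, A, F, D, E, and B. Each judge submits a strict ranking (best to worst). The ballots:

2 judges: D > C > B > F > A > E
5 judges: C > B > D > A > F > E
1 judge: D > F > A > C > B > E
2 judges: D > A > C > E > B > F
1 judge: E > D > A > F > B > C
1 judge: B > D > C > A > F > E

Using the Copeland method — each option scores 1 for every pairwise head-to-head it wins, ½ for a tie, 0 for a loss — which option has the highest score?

D

C: beats A, F, E, and B; loses to D → score 4.
A: beats F and E; loses to C, D, and B → score 2.
F: beats E; loses to C, A, D, and B → score 1.
D: beats C, A, F, and E; ties B → score 4.5.
E: loses to C, A, F, D, and B → score 0.
B: beats A, F, and E; ties D; loses to C → score 3.5.
D has the best pairwise record.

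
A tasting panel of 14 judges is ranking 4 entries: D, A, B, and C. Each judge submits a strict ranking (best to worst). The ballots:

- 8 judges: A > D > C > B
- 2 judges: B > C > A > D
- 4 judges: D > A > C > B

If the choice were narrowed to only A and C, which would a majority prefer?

A

Voters preferring A to C: 12; preferring C to A: 2.
A wins the head-to-head.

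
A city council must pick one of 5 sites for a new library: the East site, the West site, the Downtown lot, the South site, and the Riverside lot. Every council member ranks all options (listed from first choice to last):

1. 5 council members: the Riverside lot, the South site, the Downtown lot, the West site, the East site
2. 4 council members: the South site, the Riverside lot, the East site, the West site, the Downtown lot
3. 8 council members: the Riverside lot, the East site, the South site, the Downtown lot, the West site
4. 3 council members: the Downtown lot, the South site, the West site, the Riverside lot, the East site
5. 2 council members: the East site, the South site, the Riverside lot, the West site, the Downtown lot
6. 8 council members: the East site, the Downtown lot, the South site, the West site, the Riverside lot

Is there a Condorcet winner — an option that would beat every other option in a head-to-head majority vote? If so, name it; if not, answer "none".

Checking pairwise contests:
the Riverside lot beats the East site 20–10.
the East site beats the West site 22–8.
the East site beats the Downtown lot 22–8.
the East site beats the South site 18–12.
the South site beats the Riverside lot 17–13.
Every option loses at least one head-to-head, so there is no Condorcet winner.

none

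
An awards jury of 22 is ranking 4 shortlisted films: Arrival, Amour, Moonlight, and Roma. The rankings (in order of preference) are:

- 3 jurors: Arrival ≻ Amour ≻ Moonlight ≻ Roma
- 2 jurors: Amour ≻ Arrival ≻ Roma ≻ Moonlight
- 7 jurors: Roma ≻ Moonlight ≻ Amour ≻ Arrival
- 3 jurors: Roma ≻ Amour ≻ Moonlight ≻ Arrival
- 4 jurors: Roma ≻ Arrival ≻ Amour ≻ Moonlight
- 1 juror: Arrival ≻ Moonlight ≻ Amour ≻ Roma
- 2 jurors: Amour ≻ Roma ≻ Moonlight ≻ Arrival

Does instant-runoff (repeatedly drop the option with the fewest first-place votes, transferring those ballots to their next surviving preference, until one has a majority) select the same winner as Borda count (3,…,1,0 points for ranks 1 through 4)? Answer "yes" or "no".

Instant-runoff — R1 Arrival 4, Amour 4, Moonlight 0, Roma 14 (Roma winner). Winner: Roma.
Borda — scores: Arrival 24, Amour 36, Moonlight 24, Roma 48. Winner: Roma.
The two methods agree.

yes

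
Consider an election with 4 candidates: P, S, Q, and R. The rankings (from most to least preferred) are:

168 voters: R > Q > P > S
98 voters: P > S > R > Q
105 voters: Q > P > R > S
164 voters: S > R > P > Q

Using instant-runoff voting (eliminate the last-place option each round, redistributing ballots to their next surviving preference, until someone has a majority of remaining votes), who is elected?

Round 1: P 98, S 164, Q 105, R 168. Eliminate P.
Round 2: S 262, Q 105, R 168. Eliminate Q.
Round 3: S 262, R 273. R has a majority.

R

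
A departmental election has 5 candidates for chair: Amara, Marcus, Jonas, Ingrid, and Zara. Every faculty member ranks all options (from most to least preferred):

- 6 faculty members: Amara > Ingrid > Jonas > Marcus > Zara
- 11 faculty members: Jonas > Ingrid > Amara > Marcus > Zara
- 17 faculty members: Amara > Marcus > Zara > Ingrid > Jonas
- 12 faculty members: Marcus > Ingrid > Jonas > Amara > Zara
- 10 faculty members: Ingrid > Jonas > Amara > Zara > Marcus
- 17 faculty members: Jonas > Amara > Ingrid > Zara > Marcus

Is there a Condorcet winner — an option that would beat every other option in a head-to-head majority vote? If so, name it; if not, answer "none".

Checking pairwise contests:
Jonas beats Amara 50–23.
Amara beats Marcus 61–12.
Ingrid beats Jonas 45–28.
Amara beats Ingrid 40–33.
Amara beats Zara 73–0.
Every option loses at least one head-to-head, so there is no Condorcet winner.

none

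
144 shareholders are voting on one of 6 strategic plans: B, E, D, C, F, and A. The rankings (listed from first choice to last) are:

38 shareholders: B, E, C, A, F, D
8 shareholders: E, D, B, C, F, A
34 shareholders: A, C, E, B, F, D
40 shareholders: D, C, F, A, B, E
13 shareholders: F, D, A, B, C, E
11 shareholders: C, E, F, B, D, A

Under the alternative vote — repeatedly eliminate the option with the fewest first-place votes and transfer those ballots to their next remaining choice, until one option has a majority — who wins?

Round 1: B 38, E 8, D 40, C 11, F 13, A 34. Eliminate E.
Round 2: B 38, D 48, C 11, F 13, A 34. Eliminate C.
Round 3: B 38, D 48, F 24, A 34. Eliminate F.
Round 4: B 49, D 61, A 34. Eliminate A.
Round 5: B 83, D 61. B has a majority.

B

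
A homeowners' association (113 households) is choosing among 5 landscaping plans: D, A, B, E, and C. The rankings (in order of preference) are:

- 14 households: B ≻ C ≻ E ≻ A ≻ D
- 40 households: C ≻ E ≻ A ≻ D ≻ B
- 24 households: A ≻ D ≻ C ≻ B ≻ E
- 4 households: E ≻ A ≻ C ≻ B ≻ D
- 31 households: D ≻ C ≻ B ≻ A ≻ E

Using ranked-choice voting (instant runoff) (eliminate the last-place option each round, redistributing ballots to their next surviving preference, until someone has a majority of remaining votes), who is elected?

C

Round 1: D 31, A 24, B 14, E 4, C 40. Eliminate E.
Round 2: D 31, A 28, B 14, C 40. Eliminate B.
Round 3: D 31, A 28, C 54. Eliminate A.
Round 4: D 55, C 58. C has a majority.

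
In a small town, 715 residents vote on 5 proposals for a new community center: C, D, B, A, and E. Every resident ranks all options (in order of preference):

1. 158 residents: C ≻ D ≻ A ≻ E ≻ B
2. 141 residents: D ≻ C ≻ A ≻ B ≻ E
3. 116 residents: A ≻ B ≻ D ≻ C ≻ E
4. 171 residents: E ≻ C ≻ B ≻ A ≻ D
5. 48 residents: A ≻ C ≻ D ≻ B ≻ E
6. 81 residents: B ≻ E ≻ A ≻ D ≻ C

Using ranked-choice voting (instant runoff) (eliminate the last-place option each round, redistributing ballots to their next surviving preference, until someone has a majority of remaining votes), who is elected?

C

Round 1: C 158, D 141, B 81, A 164, E 171. Eliminate B.
Round 2: C 158, D 141, A 164, E 252. Eliminate D.
Round 3: C 299, A 164, E 252. Eliminate A.
Round 4: C 463, E 252. C has a majority.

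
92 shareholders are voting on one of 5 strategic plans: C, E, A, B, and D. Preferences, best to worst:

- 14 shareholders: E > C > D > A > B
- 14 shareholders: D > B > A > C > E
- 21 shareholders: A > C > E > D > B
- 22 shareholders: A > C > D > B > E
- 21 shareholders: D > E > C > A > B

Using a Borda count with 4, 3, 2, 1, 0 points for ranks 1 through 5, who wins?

C: 14·3 + 14·1 + 21·3 + 22·3 + 21·2 = 227
E: 14·4 + 14·0 + 21·2 + 22·0 + 21·3 = 161
A: 14·1 + 14·2 + 21·4 + 22·4 + 21·1 = 235
B: 14·0 + 14·3 + 21·0 + 22·1 + 21·0 = 64
D: 14·2 + 14·4 + 21·1 + 22·2 + 21·4 = 233
A has the highest Borda score (235).

A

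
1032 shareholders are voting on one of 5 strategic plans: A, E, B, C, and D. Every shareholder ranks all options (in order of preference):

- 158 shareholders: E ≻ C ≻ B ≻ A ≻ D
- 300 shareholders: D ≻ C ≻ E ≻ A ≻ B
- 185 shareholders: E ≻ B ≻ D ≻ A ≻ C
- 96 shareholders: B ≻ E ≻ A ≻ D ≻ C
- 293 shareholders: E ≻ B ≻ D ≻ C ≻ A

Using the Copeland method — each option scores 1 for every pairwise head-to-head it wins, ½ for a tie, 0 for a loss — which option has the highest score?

A: loses to E, B, C, and D → score 0.
E: beats A, B, C, and D → score 4.
B: beats A, C, and D; loses to E → score 3.
C: beats A; loses to E, B, and D → score 1.
D: beats A and C; loses to E and B → score 2.
E has the best pairwise record.

E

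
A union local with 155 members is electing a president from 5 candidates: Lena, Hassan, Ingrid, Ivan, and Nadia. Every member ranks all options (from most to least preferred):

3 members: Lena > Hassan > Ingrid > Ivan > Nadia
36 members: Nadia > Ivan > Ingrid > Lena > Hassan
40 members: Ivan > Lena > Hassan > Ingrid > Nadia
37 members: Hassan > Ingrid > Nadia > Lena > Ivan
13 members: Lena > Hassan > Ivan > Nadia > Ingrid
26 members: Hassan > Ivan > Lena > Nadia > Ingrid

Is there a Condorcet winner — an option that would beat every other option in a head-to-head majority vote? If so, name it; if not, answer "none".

Checking pairwise contests:
Ivan beats Lena 102–53.
Lena beats Hassan 92–63.
Lena beats Ingrid 82–73.
Hassan beats Ivan 79–76.
Lena beats Nadia 82–73.
Every option loses at least one head-to-head, so there is no Condorcet winner.

none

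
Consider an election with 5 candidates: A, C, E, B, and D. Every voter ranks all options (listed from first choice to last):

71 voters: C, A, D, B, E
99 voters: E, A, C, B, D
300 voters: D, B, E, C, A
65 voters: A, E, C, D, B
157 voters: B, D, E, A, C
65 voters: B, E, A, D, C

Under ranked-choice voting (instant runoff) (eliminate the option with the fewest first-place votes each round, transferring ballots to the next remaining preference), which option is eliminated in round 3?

E

Round 1: A 65, C 71, E 99, B 222, D 300. Eliminate A.
Round 2: C 71, E 164, B 222, D 300. Eliminate C.
Round 3: E 164, B 222, D 371. Eliminate E.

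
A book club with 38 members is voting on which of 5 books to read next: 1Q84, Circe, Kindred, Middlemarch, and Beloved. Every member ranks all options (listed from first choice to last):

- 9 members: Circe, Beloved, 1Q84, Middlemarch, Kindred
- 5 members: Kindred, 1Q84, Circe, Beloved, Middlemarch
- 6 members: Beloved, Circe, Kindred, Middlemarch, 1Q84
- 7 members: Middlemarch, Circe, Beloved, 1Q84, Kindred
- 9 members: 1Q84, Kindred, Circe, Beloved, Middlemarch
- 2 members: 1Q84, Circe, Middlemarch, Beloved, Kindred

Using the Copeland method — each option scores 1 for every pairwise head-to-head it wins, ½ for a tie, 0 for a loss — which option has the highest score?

1Q84: beats Kindred and Middlemarch; loses to Circe and Beloved → score 2.
Circe: beats 1Q84, Kindred, Middlemarch, and Beloved → score 4.
Kindred: beats Middlemarch; loses to 1Q84, Circe, and Beloved → score 1.
Middlemarch: loses to 1Q84, Circe, Kindred, and Beloved → score 0.
Beloved: beats 1Q84, Kindred, and Middlemarch; loses to Circe → score 3.
Circe has the best pairwise record.

Circe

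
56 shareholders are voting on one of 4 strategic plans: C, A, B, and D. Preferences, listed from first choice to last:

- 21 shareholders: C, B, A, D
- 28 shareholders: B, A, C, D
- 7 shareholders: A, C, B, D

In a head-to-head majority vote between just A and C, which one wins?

A

Voters preferring A to C: 35; preferring C to A: 21.
A wins the head-to-head.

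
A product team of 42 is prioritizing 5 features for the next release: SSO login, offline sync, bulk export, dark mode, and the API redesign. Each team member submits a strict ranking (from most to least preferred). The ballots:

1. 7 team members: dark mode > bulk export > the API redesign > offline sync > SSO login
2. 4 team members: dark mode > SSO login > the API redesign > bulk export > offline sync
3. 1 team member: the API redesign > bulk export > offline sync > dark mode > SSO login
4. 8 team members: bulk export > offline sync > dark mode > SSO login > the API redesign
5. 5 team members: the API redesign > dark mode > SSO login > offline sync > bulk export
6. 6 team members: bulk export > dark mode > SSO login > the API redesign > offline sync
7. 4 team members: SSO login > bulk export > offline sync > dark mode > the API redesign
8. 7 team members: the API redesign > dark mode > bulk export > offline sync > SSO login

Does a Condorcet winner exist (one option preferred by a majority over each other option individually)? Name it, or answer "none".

dark mode vs SSO login: 38–4 for dark mode.
dark mode vs offline sync: 29–13 for dark mode.
dark mode vs bulk export: 23–19 for dark mode.
dark mode vs the API redesign: 29–13 for dark mode.
dark mode beats every other option head-to-head.

dark mode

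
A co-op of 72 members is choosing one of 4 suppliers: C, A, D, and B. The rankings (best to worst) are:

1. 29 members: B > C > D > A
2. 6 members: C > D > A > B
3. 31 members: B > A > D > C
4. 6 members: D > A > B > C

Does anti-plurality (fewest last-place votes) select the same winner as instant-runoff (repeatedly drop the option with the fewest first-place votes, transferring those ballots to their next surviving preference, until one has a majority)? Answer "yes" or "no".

no

Anti-plurality — last-place votes: C 37, A 29, D 0, B 6. Winner: D.
Instant-runoff — R1 C 6, A 0, D 6, B 60 (B winner). Winner: B.
The two methods disagree.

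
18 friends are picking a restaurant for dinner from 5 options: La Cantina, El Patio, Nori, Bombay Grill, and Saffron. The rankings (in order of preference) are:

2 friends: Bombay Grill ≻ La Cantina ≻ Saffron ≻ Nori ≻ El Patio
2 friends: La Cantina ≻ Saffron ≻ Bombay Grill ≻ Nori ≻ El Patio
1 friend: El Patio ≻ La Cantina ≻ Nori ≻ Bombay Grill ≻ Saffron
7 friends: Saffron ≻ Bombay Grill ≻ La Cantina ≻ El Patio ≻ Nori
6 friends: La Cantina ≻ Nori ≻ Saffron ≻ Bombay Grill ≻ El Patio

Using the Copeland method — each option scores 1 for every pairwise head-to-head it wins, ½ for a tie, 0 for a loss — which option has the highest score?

La Cantina

La Cantina: beats El Patio, Nori, and Saffron; ties Bombay Grill → score 3.5.
El Patio: loses to La Cantina, Nori, Bombay Grill, and Saffron → score 0.
Nori: beats El Patio; loses to La Cantina, Bombay Grill, and Saffron → score 1.
Bombay Grill: beats El Patio and Nori; ties La Cantina; loses to Saffron → score 2.5.
Saffron: beats El Patio, Nori, and Bombay Grill; loses to La Cantina → score 3.
La Cantina has the best pairwise record.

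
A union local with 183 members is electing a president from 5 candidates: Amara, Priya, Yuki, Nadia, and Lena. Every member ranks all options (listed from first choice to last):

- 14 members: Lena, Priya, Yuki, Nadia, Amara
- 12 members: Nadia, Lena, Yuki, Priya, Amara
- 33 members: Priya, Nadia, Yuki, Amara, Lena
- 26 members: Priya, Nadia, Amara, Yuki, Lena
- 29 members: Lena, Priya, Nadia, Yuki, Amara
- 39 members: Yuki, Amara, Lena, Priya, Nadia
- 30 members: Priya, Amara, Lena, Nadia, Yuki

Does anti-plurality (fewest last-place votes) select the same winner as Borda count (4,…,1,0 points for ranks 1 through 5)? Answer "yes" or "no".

yes

Anti-plurality — last-place votes: Amara 55, Priya 0, Yuki 30, Nadia 39, Lena 59. Winner: Priya.
Borda — scores: Amara 292, Priya 536, Yuki 329, Nadia 327, Lena 346. Winner: Priya.
The two methods agree.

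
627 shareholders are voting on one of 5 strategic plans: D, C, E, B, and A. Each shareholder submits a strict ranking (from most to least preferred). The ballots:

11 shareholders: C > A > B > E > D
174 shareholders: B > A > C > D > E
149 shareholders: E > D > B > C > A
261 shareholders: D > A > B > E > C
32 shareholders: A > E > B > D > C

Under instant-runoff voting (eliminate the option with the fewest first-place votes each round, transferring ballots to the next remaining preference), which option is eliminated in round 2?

A

Round 1: D 261, C 11, E 149, B 174, A 32. Eliminate C.
Round 2: D 261, E 149, B 174, A 43. Eliminate A.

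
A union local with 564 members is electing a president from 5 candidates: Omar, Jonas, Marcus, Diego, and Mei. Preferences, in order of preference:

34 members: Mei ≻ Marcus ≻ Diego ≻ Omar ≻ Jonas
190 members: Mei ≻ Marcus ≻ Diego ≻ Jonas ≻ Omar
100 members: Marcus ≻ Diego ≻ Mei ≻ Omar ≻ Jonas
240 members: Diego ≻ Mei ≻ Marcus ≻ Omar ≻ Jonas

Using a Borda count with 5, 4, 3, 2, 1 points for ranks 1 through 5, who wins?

Omar: 34·2 + 190·1 + 100·2 + 240·2 = 938
Jonas: 34·1 + 190·2 + 100·1 + 240·1 = 754
Marcus: 34·4 + 190·4 + 100·5 + 240·3 = 2116
Diego: 34·3 + 190·3 + 100·4 + 240·5 = 2272
Mei: 34·5 + 190·5 + 100·3 + 240·4 = 2380
Mei has the highest Borda score (2380).

Mei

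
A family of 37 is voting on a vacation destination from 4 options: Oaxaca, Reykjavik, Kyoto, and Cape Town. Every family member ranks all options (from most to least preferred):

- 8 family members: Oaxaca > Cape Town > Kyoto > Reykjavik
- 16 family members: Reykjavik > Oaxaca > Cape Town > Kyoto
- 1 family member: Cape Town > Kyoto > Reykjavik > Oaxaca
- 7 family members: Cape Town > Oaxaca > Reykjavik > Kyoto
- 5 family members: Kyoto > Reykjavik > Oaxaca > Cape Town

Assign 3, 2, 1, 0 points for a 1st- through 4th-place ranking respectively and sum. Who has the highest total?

Oaxaca: 8·3 + 16·2 + 1·0 + 7·2 + 5·1 = 75
Reykjavik: 8·0 + 16·3 + 1·1 + 7·1 + 5·2 = 66
Kyoto: 8·1 + 16·0 + 1·2 + 7·0 + 5·3 = 25
Cape Town: 8·2 + 16·1 + 1·3 + 7·3 + 5·0 = 56
Oaxaca has the highest Borda score (75).

Oaxaca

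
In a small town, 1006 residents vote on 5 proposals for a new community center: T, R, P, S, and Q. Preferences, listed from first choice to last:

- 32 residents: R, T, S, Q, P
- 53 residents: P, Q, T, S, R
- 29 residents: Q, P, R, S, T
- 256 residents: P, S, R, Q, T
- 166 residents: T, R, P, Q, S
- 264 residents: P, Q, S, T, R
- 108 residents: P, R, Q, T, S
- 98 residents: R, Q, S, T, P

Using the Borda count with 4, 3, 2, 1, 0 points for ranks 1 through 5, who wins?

P

T: 32·3 + 53·2 + 29·0 + 256·0 + 166·4 + 264·1 + 108·1 + 98·1 = 1336
R: 32·4 + 53·0 + 29·2 + 256·2 + 166·3 + 264·0 + 108·3 + 98·4 = 1912
P: 32·0 + 53·4 + 29·3 + 256·4 + 166·2 + 264·4 + 108·4 + 98·0 = 3143
S: 32·2 + 53·1 + 29·1 + 256·3 + 166·0 + 264·2 + 108·0 + 98·2 = 1638
Q: 32·1 + 53·3 + 29·4 + 256·1 + 166·1 + 264·3 + 108·2 + 98·3 = 2031
P has the highest Borda score (3143).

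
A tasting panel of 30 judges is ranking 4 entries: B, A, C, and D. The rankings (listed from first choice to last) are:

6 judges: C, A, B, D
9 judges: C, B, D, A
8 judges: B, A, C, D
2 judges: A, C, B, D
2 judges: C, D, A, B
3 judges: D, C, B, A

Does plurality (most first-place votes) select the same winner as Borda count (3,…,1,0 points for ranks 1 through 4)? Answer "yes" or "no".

yes

Plurality — first-place votes: B 8, A 2, C 17, D 3. Winner: C.
Borda — scores: B 53, A 36, C 69, D 22. Winner: C.
The two methods agree.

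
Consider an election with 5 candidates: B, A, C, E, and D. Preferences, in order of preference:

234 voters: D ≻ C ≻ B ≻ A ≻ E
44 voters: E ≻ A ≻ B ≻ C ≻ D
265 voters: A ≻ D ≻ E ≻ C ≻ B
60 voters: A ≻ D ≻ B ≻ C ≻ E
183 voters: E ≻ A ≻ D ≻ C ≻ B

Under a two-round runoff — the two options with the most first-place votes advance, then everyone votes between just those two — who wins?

Round 1 first-place votes: B 0, A 325, C 0, E 227, D 234.
A and D advance.
Runoff: A is preferred to D by 552 voters; D by 234.
A wins the runoff.

A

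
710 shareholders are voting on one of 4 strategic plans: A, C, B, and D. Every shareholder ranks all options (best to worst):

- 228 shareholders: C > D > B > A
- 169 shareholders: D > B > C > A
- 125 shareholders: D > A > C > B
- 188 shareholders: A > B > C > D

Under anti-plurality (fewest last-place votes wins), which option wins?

Last-place votes: A 397, C 0, B 125, D 188.
C is ranked last by the fewest voters, so C wins.

C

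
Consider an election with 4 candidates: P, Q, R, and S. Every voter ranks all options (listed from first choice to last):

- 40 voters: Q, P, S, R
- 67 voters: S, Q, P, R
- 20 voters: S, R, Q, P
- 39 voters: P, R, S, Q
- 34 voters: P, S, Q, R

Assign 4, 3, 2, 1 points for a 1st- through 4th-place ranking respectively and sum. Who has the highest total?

P: 40·3 + 67·2 + 20·1 + 39·4 + 34·4 = 566
Q: 40·4 + 67·3 + 20·2 + 39·1 + 34·2 = 508
R: 40·1 + 67·1 + 20·3 + 39·3 + 34·1 = 318
S: 40·2 + 67·4 + 20·4 + 39·2 + 34·3 = 608
S has the highest Borda score (608).

S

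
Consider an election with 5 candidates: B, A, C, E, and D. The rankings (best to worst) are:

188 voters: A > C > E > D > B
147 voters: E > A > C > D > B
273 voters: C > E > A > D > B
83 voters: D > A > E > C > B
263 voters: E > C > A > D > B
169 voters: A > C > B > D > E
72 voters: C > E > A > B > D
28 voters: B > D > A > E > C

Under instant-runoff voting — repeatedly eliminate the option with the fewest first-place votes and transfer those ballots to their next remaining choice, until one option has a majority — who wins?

E

Round 1: B 28, A 357, C 345, E 410, D 83. Eliminate B.
Round 2: A 357, C 345, E 410, D 111. Eliminate D.
Round 3: A 468, C 345, E 410. Eliminate C.
Round 4: A 468, E 755. E has a majority.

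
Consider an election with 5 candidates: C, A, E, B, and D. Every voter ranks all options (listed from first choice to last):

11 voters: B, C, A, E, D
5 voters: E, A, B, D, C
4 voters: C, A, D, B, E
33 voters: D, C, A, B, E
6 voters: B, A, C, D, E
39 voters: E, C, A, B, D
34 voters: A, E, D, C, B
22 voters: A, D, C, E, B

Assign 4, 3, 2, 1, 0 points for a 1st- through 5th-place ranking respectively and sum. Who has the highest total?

C: 11·3 + 5·0 + 4·4 + 33·3 + 6·2 + 39·3 + 34·1 + 22·2 = 355
A: 11·2 + 5·3 + 4·3 + 33·2 + 6·3 + 39·2 + 34·4 + 22·4 = 435
E: 11·1 + 5·4 + 4·0 + 33·0 + 6·0 + 39·4 + 34·3 + 22·1 = 311
B: 11·4 + 5·2 + 4·1 + 33·1 + 6·4 + 39·1 + 34·0 + 22·0 = 154
D: 11·0 + 5·1 + 4·2 + 33·4 + 6·1 + 39·0 + 34·2 + 22·3 = 285
A has the highest Borda score (435).

A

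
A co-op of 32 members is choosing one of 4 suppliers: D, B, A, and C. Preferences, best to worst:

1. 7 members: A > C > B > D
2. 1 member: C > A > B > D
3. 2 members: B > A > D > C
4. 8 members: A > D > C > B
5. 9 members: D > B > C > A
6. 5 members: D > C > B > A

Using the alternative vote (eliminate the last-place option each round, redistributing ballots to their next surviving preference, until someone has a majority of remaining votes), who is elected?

Round 1: D 14, B 2, A 15, C 1. Eliminate C.
Round 2: D 14, B 2, A 16. Eliminate B.
Round 3: D 14, A 18. A has a majority.

A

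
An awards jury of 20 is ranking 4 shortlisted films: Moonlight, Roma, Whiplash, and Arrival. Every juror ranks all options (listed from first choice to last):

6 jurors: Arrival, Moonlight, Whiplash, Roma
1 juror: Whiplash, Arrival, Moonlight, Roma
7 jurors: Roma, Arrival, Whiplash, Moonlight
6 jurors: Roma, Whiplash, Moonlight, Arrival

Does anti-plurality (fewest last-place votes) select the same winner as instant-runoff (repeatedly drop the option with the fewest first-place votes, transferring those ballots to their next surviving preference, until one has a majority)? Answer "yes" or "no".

no

Anti-plurality — last-place votes: Moonlight 7, Roma 7, Whiplash 0, Arrival 6. Winner: Whiplash.
Instant-runoff — R1 Moonlight 0, Roma 13, Whiplash 1, Arrival 6 (Roma winner). Winner: Roma.
The two methods disagree.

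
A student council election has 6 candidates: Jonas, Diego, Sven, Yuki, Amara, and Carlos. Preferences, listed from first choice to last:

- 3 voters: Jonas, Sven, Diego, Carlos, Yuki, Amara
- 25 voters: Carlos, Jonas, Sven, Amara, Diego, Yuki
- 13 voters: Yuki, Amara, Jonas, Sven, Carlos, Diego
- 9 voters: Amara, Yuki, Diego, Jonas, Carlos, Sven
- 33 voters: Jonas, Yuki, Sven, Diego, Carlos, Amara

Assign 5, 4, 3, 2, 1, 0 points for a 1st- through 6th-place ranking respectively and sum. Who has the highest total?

Jonas

Jonas: 3·5 + 25·4 + 13·3 + 9·2 + 33·5 = 337
Diego: 3·3 + 25·1 + 13·0 + 9·3 + 33·2 = 127
Sven: 3·4 + 25·3 + 13·2 + 9·0 + 33·3 = 212
Yuki: 3·1 + 25·0 + 13·5 + 9·4 + 33·4 = 236
Amara: 3·0 + 25·2 + 13·4 + 9·5 + 33·0 = 147
Carlos: 3·2 + 25·5 + 13·1 + 9·1 + 33·1 = 186
Jonas has the highest Borda score (337).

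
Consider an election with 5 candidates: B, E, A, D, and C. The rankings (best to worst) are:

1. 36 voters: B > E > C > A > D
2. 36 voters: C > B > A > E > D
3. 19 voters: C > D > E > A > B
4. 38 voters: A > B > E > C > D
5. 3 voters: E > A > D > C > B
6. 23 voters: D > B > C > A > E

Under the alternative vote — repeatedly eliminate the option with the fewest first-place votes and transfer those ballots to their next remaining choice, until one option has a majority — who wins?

Round 1: B 36, E 3, A 38, D 23, C 55. Eliminate E.
Round 2: B 36, A 41, D 23, C 55. Eliminate D.
Round 3: B 59, A 41, C 55. Eliminate A.
Round 4: B 97, C 58. B has a majority.

B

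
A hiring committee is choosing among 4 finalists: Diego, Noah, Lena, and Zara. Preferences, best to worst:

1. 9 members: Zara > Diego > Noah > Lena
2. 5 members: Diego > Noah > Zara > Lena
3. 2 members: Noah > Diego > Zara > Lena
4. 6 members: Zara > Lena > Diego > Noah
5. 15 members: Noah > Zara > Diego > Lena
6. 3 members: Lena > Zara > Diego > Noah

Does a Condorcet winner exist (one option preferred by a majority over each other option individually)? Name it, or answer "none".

Checking pairwise contests:
Zara beats Diego 33–7.
Diego beats Noah 23–17.
Diego beats Lena 31–9.
Noah beats Zara 22–18.
Every option loses at least one head-to-head, so there is no Condorcet winner.

none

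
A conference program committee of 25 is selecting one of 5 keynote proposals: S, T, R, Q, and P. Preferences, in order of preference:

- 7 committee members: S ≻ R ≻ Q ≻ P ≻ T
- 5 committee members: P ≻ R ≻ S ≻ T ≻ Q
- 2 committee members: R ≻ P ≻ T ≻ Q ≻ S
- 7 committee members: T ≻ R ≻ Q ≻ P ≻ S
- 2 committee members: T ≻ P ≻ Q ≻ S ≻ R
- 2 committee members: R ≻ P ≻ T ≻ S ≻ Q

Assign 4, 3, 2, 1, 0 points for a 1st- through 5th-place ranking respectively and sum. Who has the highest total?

R

S: 7·4 + 5·2 + 2·0 + 7·0 + 2·1 + 2·1 = 42
T: 7·0 + 5·1 + 2·2 + 7·4 + 2·4 + 2·2 = 49
R: 7·3 + 5·3 + 2·4 + 7·3 + 2·0 + 2·4 = 73
Q: 7·2 + 5·0 + 2·1 + 7·2 + 2·2 + 2·0 = 34
P: 7·1 + 5·4 + 2·3 + 7·1 + 2·3 + 2·3 = 52
R has the highest Borda score (73).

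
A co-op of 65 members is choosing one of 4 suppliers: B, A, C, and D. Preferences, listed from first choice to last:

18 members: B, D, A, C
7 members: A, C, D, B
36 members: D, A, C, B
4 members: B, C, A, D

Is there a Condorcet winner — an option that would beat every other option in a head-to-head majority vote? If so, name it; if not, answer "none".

D

D vs B: 43–22 for D.
D vs A: 54–11 for D.
D vs C: 54–11 for D.
D beats every other option head-to-head.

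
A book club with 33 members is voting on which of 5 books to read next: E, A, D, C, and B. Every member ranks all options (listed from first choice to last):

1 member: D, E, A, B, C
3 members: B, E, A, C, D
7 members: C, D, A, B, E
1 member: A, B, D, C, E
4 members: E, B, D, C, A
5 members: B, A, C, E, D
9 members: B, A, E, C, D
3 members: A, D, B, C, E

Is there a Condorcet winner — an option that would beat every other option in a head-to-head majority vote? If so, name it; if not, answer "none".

B

B vs E: 28–5 for B.
B vs A: 21–12 for B.
B vs D: 22–11 for B.
B vs C: 26–7 for B.
B beats every other option head-to-head.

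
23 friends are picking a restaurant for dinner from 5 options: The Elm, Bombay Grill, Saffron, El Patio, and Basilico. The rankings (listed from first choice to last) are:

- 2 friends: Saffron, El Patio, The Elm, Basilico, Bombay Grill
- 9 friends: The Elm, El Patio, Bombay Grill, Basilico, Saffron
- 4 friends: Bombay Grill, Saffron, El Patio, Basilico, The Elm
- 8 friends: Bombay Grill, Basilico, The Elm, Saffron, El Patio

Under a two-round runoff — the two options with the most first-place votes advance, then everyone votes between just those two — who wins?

Bombay Grill

Round 1 first-place votes: The Elm 9, Bombay Grill 12, Saffron 2, El Patio 0, Basilico 0.
Bombay Grill and The Elm advance.
Runoff: Bombay Grill is preferred to The Elm by 12 voters; The Elm by 11.
Bombay Grill wins the runoff.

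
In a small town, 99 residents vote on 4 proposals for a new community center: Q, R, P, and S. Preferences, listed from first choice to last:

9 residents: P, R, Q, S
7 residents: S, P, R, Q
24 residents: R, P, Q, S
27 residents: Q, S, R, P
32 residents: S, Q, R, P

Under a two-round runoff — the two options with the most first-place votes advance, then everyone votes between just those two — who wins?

Round 1 first-place votes: Q 27, R 24, P 9, S 39.
S and Q advance.
Runoff: S is preferred to Q by 39 voters; Q by 60.
Q wins the runoff.

Q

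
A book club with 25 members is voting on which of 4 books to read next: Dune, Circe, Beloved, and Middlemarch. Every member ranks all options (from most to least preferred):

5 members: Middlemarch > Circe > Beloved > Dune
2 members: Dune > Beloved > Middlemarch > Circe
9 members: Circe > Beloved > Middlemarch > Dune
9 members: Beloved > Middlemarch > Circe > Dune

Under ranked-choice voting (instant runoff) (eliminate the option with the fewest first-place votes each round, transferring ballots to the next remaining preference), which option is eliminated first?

Round 1: Dune 2, Circe 9, Beloved 9, Middlemarch 5. Eliminate Dune.

Dune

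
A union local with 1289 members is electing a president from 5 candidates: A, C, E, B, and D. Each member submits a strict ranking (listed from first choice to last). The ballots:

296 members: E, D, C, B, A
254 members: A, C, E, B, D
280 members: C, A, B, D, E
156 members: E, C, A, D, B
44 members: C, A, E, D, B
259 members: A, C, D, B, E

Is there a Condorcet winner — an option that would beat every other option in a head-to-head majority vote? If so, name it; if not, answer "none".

C

C vs A: 776–513 for C.
C vs E: 837–452 for C.
C vs B: 1289–0 for C.
C vs D: 993–296 for C.
C beats every other option head-to-head.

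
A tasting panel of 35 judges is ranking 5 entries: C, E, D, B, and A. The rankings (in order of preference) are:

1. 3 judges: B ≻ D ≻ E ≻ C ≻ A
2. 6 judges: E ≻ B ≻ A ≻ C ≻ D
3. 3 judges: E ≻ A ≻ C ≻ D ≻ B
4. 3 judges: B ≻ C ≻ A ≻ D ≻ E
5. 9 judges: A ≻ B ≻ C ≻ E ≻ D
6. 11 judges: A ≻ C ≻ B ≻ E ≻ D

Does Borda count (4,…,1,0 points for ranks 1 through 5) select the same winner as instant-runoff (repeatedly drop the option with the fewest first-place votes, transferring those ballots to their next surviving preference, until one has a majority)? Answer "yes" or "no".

Borda — scores: C 75, E 62, D 15, B 91, A 107. Winner: A.
Instant-runoff — R1 C 0, E 9, D 0, B 6, A 20 (A winner). Winner: A.
The two methods agree.

yes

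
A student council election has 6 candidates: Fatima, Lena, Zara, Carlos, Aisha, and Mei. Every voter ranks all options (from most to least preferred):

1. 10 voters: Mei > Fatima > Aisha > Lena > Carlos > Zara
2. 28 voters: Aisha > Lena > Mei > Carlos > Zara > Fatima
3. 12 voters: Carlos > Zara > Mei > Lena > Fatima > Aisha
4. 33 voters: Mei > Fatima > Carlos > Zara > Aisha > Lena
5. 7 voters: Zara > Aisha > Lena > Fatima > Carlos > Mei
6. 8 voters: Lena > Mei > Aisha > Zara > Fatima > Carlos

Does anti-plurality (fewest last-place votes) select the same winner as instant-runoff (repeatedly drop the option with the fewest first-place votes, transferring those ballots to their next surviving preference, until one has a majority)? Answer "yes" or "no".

Anti-plurality — last-place votes: Fatima 28, Lena 33, Zara 10, Carlos 8, Aisha 12, Mei 7. Winner: Mei.
Instant-runoff — R1 Fatima 0, Lena 8, Zara 7, Carlos 12, Aisha 28, Mei 43 (Fatima out); R2 Lena 8, Zara 7, Carlos 12, Aisha 28, Mei 43 (Zara out); R3 Lena 8, Carlos 12, Aisha 35, Mei 43 (Lena out); R4 Carlos 12, Aisha 35, Mei 51 (Mei winner). Winner: Mei.
The two methods agree.

yes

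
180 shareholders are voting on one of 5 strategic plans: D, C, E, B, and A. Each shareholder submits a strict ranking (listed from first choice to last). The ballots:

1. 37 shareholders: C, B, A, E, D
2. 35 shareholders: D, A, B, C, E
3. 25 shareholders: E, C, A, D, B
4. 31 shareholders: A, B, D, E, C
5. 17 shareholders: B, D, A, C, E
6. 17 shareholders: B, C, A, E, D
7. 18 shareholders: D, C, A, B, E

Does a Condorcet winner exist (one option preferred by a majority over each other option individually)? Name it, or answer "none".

Checking pairwise contests:
B beats D 102–78.
D beats C 101–79.
D beats E 101–79.
A beats B 109–71.
C beats A 97–83.
Every option loses at least one head-to-head, so there is no Condorcet winner.

none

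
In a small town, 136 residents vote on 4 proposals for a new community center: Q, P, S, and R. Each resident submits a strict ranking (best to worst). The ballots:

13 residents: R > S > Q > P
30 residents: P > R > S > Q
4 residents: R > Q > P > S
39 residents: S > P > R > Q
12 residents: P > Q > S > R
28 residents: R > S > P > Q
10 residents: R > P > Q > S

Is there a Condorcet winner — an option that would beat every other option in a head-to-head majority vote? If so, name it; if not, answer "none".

none

Checking pairwise contests:
P beats Q 119–17.
S beats P 80–56.
R beats S 85–51.
P beats R 81–55.
Every option loses at least one head-to-head, so there is no Condorcet winner.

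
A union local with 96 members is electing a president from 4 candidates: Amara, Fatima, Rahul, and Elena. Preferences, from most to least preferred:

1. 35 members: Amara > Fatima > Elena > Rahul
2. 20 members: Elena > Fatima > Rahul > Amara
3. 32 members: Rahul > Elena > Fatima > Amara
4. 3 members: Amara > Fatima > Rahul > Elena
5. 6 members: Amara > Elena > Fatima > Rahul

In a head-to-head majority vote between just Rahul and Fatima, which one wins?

Voters preferring Rahul to Fatima: 32; preferring Fatima to Rahul: 64.
Fatima wins the head-to-head.

Fatima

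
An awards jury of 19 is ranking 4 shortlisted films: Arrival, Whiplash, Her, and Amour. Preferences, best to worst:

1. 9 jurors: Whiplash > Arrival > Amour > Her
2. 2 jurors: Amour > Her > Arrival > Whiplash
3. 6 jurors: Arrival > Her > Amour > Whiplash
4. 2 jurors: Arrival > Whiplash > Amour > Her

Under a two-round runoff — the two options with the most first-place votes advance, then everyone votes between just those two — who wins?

Round 1 first-place votes: Arrival 8, Whiplash 9, Her 0, Amour 2.
Whiplash and Arrival advance.
Runoff: Whiplash is preferred to Arrival by 9 voters; Arrival by 10.
Arrival wins the runoff.

Arrival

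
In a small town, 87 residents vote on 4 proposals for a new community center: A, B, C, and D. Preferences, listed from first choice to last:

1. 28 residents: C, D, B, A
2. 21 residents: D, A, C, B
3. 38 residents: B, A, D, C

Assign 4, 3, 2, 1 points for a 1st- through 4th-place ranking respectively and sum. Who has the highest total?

D

A: 28·1 + 21·3 + 38·3 = 205
B: 28·2 + 21·1 + 38·4 = 229
C: 28·4 + 21·2 + 38·1 = 192
D: 28·3 + 21·4 + 38·2 = 244
D has the highest Borda score (244).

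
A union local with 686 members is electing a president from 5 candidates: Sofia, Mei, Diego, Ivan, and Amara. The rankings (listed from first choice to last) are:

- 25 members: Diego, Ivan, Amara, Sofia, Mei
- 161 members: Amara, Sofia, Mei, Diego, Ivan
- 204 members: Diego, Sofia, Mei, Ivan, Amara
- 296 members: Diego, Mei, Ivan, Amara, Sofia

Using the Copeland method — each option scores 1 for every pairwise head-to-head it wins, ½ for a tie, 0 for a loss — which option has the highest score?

Diego

Sofia: beats Mei and Ivan; loses to Diego and Amara → score 2.
Mei: beats Ivan and Amara; loses to Sofia and Diego → score 2.
Diego: beats Sofia, Mei, Ivan, and Amara → score 4.
Ivan: beats Amara; loses to Sofia, Mei, and Diego → score 1.
Amara: beats Sofia; loses to Mei, Diego, and Ivan → score 1.
Diego has the best pairwise record.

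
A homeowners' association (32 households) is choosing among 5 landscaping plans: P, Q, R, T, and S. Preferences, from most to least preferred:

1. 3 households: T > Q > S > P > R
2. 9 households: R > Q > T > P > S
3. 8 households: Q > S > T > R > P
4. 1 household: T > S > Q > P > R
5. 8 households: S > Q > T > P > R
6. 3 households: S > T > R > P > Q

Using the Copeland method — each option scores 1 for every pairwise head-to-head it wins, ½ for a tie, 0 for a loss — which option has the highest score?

P: loses to Q, R, T, and S → score 0.
Q: beats P, R, T, and S → score 4.
R: beats P; loses to Q, T, and S → score 1.
T: beats P and R; loses to Q and S → score 2.
S: beats P, R, and T; loses to Q → score 3.
Q has the best pairwise record.

Q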